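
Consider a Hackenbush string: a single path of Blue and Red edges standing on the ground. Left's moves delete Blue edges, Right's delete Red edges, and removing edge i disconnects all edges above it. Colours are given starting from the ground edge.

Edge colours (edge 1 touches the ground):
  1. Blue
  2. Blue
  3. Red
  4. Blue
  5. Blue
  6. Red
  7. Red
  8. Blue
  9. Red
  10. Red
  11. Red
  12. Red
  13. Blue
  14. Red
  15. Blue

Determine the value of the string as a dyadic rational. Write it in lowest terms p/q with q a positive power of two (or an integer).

14603/8192

val(B) = { 0 |  } so 1
val(BB) = { 0; 1 |  } so 2
val(BBR) = { 0; 1 | 2 } so 3/2
val(BBRB) = { 0; 1; 3/2 | 2 } so 7/4
val(BBRBB) = { 0; 1; 3/2; 7/4 | 2 } so 15/8
val(BBRBBR) = { 0; 1; 3/2; 7/4 | 15/8; 2 } so 29/16
val(BBRBBRR) = { 0; 1; 3/2; 7/4 | 29/16; 15/8; 2 } so 57/32
val(BBRBBRRB) = { 0; 1; 3/2; 7/4; 57/32 | 29/16; 15/8; 2 } so 115/64
val(BBRBBRRBR) = { 0; 1; 3/2; 7/4; 57/32 | 115/64; 29/16; 15/8; 2 } so 229/128
val(BBRBBRRBRR) = { 0; 1; 3/2; 7/4; 57/32 | 229/128; 115/64; 29/16; 15/8; 2 } so 457/256
val(BBRBBRRBRRR) = { 0; 1; 3/2; 7/4; 57/32 | 457/256; 229/128; 115/64; 29/16; 15/8; 2 } so 913/512
val(BBRBBRRBRRRR) = { 0; 1; 3/2; 7/4; 57/32 | 913/512; 457/256; 229/128; 115/64; 29/16; 15/8; 2 } so 1825/1024
val(BBRBBRRBRRRRB) = { 0; 1; 3/2; 7/4; 57/32; 1825/1024 | 913/512; 457/256; 229/128; 115/64; 29/16; 15/8; 2 } so 3651/2048
val(BBRBBRRBRRRRBR) = { 0; 1; 3/2; 7/4; 57/32; 1825/1024 | 3651/2048; 913/512; 457/256; 229/128; 115/64; 29/16; 15/8; 2 } so 7301/4096
val(BBRBBRRBRRRRBRB) = { 0; 1; 3/2; 7/4; 57/32; 1825/1024; 7301/4096 | 3651/2048; 913/512; 457/256; 229/128; 115/64; 29/16; 15/8; 2 } so 14603/8192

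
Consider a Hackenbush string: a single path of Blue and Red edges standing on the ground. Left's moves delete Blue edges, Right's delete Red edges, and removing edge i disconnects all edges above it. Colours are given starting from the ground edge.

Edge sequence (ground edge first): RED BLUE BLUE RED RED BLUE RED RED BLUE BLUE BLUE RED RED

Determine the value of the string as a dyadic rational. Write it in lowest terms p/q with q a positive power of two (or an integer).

-1735/4096

R: Left { · }, Right { 0 } => simplest -1
RB: Left { -1 }, Right { 0 } => simplest -1/2
RBB: Left { -1,-1/2 }, Right { 0 } => simplest -1/4
RBBR: Left { -1,-1/2 }, Right { -1/4,0 } => simplest -3/8
RBBRR: Left { -1,-1/2 }, Right { -3/8,-1/4,0 } => simplest -7/16
RBBRRB: Left { -1,-1/2,-7/16 }, Right { -3/8,-1/4,0 } => simplest -13/32
RBBRRBR: Left { -1,-1/2,-7/16 }, Right { -13/32,-3/8,-1/4,0 } => simplest -27/64
RBBRRBRR: Left { -1,-1/2,-7/16 }, Right { -27/64,-13/32,-3/8,-1/4,0 } => simplest -55/128
RBBRRBRRB: Left { -1,-1/2,-7/16,-55/128 }, Right { -27/64,-13/32,-3/8,-1/4,0 } => simplest -109/256
RBBRRBRRBB: Left { -1,-1/2,-7/16,-55/128,-109/256 }, Right { -27/64,-13/32,-3/8,-1/4,0 } => simplest -217/512
RBBRRBRRBBB: Left { -1,-1/2,-7/16,-55/128,-109/256,-217/512 }, Right { -27/64,-13/32,-3/8,-1/4,0 } => simplest -433/1024
RBBRRBRRBBBR: Left { -1,-1/2,-7/16,-55/128,-109/256,-217/512 }, Right { -433/1024,-27/64,-13/32,-3/8,-1/4,0 } => simplest -867/2048
RBBRRBRRBBBRR: Left { -1,-1/2,-7/16,-55/128,-109/256,-217/512 }, Right { -867/2048,-433/1024,-27/64,-13/32,-3/8,-1/4,0 } => simplest -1735/4096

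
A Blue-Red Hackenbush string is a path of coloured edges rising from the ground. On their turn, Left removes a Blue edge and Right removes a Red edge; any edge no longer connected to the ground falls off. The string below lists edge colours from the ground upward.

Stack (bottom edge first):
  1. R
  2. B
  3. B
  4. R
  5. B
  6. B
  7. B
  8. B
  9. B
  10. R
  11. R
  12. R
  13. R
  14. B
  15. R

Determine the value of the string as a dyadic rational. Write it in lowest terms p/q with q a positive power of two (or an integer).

1 of 15 · R · max L −∞ · min R 0 = -1
2 of 15 · RB · max L -1 · min R 0 = -1/2
3 of 15 · RBB · max L -1/2 · min R 0 = -1/4
4 of 15 · RBBR · max L -1/2 · min R -1/4 = -3/8
5 of 15 · RBBRB · max L -3/8 · min R -1/4 = -5/16
6 of 15 · RBBRBB · max L -5/16 · min R -1/4 = -9/32
7 of 15 · RBBRBBB · max L -9/32 · min R -1/4 = -17/64
8 of 15 · RBBRBBBB · max L -17/64 · min R -1/4 = -33/128
9 of 15 · RBBRBBBBB · max L -33/128 · min R -1/4 = -65/256
10 of 15 · RBBRBBBBBR · max L -33/128 · min R -65/256 = -131/512
11 of 15 · RBBRBBBBBRR · max L -33/128 · min R -131/512 = -263/1024
12 of 15 · RBBRBBBBBRRR · max L -33/128 · min R -263/1024 = -527/2048
13 of 15 · RBBRBBBBBRRRR · max L -33/128 · min R -527/2048 = -1055/4096
14 of 15 · RBBRBBBBBRRRRB · max L -1055/4096 · min R -527/2048 = -2109/8192
15 of 15 · RBBRBBBBBRRRRBR · max L -1055/4096 · min R -2109/8192 = -4219/16384

-4219/16384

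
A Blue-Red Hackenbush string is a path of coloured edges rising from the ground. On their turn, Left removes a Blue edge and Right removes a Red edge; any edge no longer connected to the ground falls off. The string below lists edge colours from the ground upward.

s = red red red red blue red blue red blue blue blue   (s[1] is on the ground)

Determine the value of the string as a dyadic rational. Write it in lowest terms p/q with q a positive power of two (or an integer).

-465/128

Prefix values for red red red red blue red blue red blue blue blue via {L|R} + simplicity:
value_1 [r]  L=[]  R=[0]  ⇒ -1
value_2 [rr]  L=[]  R=[-1 0]  ⇒ -2
value_3 [rrr]  L=[]  R=[-2 -1 0]  ⇒ -3
value_4 [rrrr]  L=[]  R=[-3 -2 -1 0]  ⇒ -4
value_5 [rrrrb]  L=[-4]  R=[-3 -2 -1 0]  ⇒ -7/2
value_6 [rrrrbr]  L=[-4]  R=[-7/2 -3 -2 -1 0]  ⇒ -15/4
value_7 [rrrrbrb]  L=[-4 -15/4]  R=[-7/2 -3 -2 -1 0]  ⇒ -29/8
value_8 [rrrrbrbr]  L=[-4 -15/4]  R=[-29/8 -7/2 -3 -2 -1 0]  ⇒ -59/16
value_9 [rrrrbrbrb]  L=[-4 -15/4 -59/16]  R=[-29/8 -7/2 -3 -2 -1 0]  ⇒ -117/32
value_10 [rrrrbrbrbb]  L=[-4 -15/4 -59/16 -117/32]  R=[-29/8 -7/2 -3 -2 -1 0]  ⇒ -233/64
value_11 [rrrrbrbrbbb]  L=[-4 -15/4 -59/16 -117/32 -233/64]  R=[-29/8 -7/2 -3 -2 -1 0]  ⇒ -465/128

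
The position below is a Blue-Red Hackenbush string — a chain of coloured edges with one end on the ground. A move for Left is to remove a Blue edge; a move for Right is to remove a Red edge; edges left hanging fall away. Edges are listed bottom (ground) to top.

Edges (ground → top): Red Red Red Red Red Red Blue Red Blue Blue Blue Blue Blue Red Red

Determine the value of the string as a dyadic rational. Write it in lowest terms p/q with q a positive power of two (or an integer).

-2823/512

R: Left {  }, Right { 0 } ⇒ simplest -1
RR: Left {  }, Right { -1; 0 } ⇒ simplest -2
RRR: Left {  }, Right { -2; -1; 0 } ⇒ simplest -3
RRRR: Left {  }, Right { -3; -2; -1; 0 } ⇒ simplest -4
RRRRR: Left {  }, Right { -4; -3; -2; -1; 0 } ⇒ simplest -5
RRRRRR: Left {  }, Right { -5; -4; -3; -2; -1; 0 } ⇒ simplest -6
RRRRRRB: Left { -6 }, Right { -5; -4; -3; -2; -1; 0 } ⇒ simplest -11/2
RRRRRRBR: Left { -6 }, Right { -11/2; -5; -4; -3; -2; -1; 0 } ⇒ simplest -23/4
RRRRRRBRB: Left { -6; -23/4 }, Right { -11/2; -5; -4; -3; -2; -1; 0 } ⇒ simplest -45/8
RRRRRRBRBB: Left { -6; -23/4; -45/8 }, Right { -11/2; -5; -4; -3; -2; -1; 0 } ⇒ simplest -89/16
RRRRRRBRBBB: Left { -6; -23/4; -45/8; -89/16 }, Right { -11/2; -5; -4; -3; -2; -1; 0 } ⇒ simplest -177/32
RRRRRRBRBBBB: Left { -6; -23/4; -45/8; -89/16; -177/32 }, Right { -11/2; -5; -4; -3; -2; -1; 0 } ⇒ simplest -353/64
RRRRRRBRBBBBB: Left { -6; -23/4; -45/8; -89/16; -177/32; -353/64 }, Right { -11/2; -5; -4; -3; -2; -1; 0 } ⇒ simplest -705/128
RRRRRRBRBBBBBR: Left { -6; -23/4; -45/8; -89/16; -177/32; -353/64 }, Right { -705/128; -11/2; -5; -4; -3; -2; -1; 0 } ⇒ simplest -1411/256
RRRRRRBRBBBBBRR: Left { -6; -23/4; -45/8; -89/16; -177/32; -353/64 }, Right { -1411/256; -705/128; -11/2; -5; -4; -3; -2; -1; 0 } ⇒ simplest -2823/512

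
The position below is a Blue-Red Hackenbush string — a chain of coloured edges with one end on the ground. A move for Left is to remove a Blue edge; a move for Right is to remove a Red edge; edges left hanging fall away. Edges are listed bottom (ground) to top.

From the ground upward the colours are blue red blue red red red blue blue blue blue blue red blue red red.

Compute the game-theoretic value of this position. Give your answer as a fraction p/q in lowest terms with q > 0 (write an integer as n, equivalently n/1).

edge 1 of 15 (blue): { 0 | ∅ } ⇒ 1
edge 2 of 15 (red): { 0 | 1 } ⇒ 1/2
edge 3 of 15 (blue): { 0; 1/2 | 1 } ⇒ 3/4
edge 4 of 15 (red): { 0; 1/2 | 3/4; 1 } ⇒ 5/8
edge 5 of 15 (red): { 0; 1/2 | 5/8; 3/4; 1 } ⇒ 9/16
edge 6 of 15 (red): { 0; 1/2 | 9/16; 5/8; 3/4; 1 } ⇒ 17/32
edge 7 of 15 (blue): { 0; 1/2; 17/32 | 9/16; 5/8; 3/4; 1 } ⇒ 35/64
edge 8 of 15 (blue): { 0; 1/2; 17/32; 35/64 | 9/16; 5/8; 3/4; 1 } ⇒ 71/128
edge 9 of 15 (blue): { 0; 1/2; 17/32; 35/64; 71/128 | 9/16; 5/8; 3/4; 1 } ⇒ 143/256
edge 10 of 15 (blue): { 0; 1/2; 17/32; 35/64; 71/128; 143/256 | 9/16; 5/8; 3/4; 1 } ⇒ 287/512
edge 11 of 15 (blue): { 0; 1/2; 17/32; 35/64; 71/128; 143/256; 287/512 | 9/16; 5/8; 3/4; 1 } ⇒ 575/1024
edge 12 of 15 (red): { 0; 1/2; 17/32; 35/64; 71/128; 143/256; 287/512 | 575/1024; 9/16; 5/8; 3/4; 1 } ⇒ 1149/2048
edge 13 of 15 (blue): { 0; 1/2; 17/32; 35/64; 71/128; 143/256; 287/512; 1149/2048 | 575/1024; 9/16; 5/8; 3/4; 1 } ⇒ 2299/4096
edge 14 of 15 (red): { 0; 1/2; 17/32; 35/64; 71/128; 143/256; 287/512; 1149/2048 | 2299/4096; 575/1024; 9/16; 5/8; 3/4; 1 } ⇒ 4597/8192
edge 15 of 15 (red): { 0; 1/2; 17/32; 35/64; 71/128; 143/256; 287/512; 1149/2048 | 4597/8192; 2299/4096; 575/1024; 9/16; 5/8; 3/4; 1 } ⇒ 9193/16384

9193/16384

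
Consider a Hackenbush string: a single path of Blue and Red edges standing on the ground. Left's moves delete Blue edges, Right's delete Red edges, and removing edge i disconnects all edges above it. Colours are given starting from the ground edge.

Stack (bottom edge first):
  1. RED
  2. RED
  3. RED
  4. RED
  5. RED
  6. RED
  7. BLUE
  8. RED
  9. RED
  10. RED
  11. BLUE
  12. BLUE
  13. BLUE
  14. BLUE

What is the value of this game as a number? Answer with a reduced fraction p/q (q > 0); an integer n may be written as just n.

G(R) = { (no moves) | 0 } gives -1
G(RR) = { (no moves) | -1,0 } gives -2
G(RRR) = { (no moves) | -2,-1,0 } gives -3
G(RRRR) = { (no moves) | -3,-2,-1,0 } gives -4
G(RRRRR) = { (no moves) | -4,-3,-2,-1,0 } gives -5
G(RRRRRR) = { (no moves) | -5,-4,-3,-2,-1,0 } gives -6
G(RRRRRRB) = { -6 | -5,-4,-3,-2,-1,0 } gives -11/2
G(RRRRRRBR) = { -6 | -11/2,-5,-4,-3,-2,-1,0 } gives -23/4
G(RRRRRRBRR) = { -6 | -23/4,-11/2,-5,-4,-3,-2,-1,0 } gives -47/8
G(RRRRRRBRRR) = { -6 | -47/8,-23/4,-11/2,-5,-4,-3,-2,-1,0 } gives -95/16
G(RRRRRRBRRRB) = { -6,-95/16 | -47/8,-23/4,-11/2,-5,-4,-3,-2,-1,0 } gives -189/32
G(RRRRRRBRRRBB) = { -6,-95/16,-189/32 | -47/8,-23/4,-11/2,-5,-4,-3,-2,-1,0 } gives -377/64
G(RRRRRRBRRRBBB) = { -6,-95/16,-189/32,-377/64 | -47/8,-23/4,-11/2,-5,-4,-3,-2,-1,0 } gives -753/128
G(RRRRRRBRRRBBBB) = { -6,-95/16,-189/32,-377/64,-753/128 | -47/8,-23/4,-11/2,-5,-4,-3,-2,-1,0 } gives -1505/256

-1505/256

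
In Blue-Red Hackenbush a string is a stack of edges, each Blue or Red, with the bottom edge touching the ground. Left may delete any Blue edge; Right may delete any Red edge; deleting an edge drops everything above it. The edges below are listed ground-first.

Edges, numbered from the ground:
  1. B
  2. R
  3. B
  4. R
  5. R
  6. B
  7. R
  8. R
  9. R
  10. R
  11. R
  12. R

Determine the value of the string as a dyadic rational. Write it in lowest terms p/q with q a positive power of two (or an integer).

value_1 [B]  L=[0]  R=[none]  — 1
value_2 [BR]  L=[0]  R=[1]  — 1/2
value_3 [BRB]  L=[0, 1/2]  R=[1]  — 3/4
value_4 [BRBR]  L=[0, 1/2]  R=[3/4, 1]  — 5/8
value_5 [BRBRR]  L=[0, 1/2]  R=[5/8, 3/4, 1]  — 9/16
value_6 [BRBRRB]  L=[0, 1/2, 9/16]  R=[5/8, 3/4, 1]  — 19/32
value_7 [BRBRRBR]  L=[0, 1/2, 9/16]  R=[19/32, 5/8, 3/4, 1]  — 37/64
value_8 [BRBRRBRR]  L=[0, 1/2, 9/16]  R=[37/64, 19/32, 5/8, 3/4, 1]  — 73/128
value_9 [BRBRRBRRR]  L=[0, 1/2, 9/16]  R=[73/128, 37/64, 19/32, 5/8, 3/4, 1]  — 145/256
value_10 [BRBRRBRRRR]  L=[0, 1/2, 9/16]  R=[145/256, 73/128, 37/64, 19/32, 5/8, 3/4, 1]  — 289/512
value_11 [BRBRRBRRRRR]  L=[0, 1/2, 9/16]  R=[289/512, 145/256, 73/128, 37/64, 19/32, 5/8, 3/4, 1]  — 577/1024
value_12 [BRBRRBRRRRRR]  L=[0, 1/2, 9/16]  R=[577/1024, 289/512, 145/256, 73/128, 37/64, 19/32, 5/8, 3/4, 1]  — 1153/2048

1153/2048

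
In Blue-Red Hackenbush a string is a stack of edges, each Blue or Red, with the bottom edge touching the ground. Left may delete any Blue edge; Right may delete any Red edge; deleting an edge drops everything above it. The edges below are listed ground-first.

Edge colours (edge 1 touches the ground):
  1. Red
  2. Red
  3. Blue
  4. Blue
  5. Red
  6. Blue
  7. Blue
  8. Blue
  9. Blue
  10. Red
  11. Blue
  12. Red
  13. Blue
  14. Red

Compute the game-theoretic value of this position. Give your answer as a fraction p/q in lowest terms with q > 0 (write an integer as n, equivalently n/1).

Recurse on prefixes of the 14-edge string Red Red Blue Blue Red Blue Blue Blue Blue Red Blue Red Blue Red:
1 of 14 · R · max L −∞ · min R 0 → -1
2 of 14 · RR · max L −∞ · min R -1 → -2
3 of 14 · RRB · max L -2 · min R -1 → -3/2
4 of 14 · RRBB · max L -3/2 · min R -1 → -5/4
5 of 14 · RRBBR · max L -3/2 · min R -5/4 → -11/8
6 of 14 · RRBBRB · max L -11/8 · min R -5/4 → -21/16
7 of 14 · RRBBRBB · max L -21/16 · min R -5/4 → -41/32
8 of 14 · RRBBRBBB · max L -41/32 · min R -5/4 → -81/64
9 of 14 · RRBBRBBBB · max L -81/64 · min R -5/4 → -161/128
10 of 14 · RRBBRBBBBR · max L -81/64 · min R -161/128 → -323/256
11 of 14 · RRBBRBBBBRB · max L -323/256 · min R -161/128 → -645/512
12 of 14 · RRBBRBBBBRBR · max L -323/256 · min R -645/512 → -1291/1024
13 of 14 · RRBBRBBBBRBRB · max L -1291/1024 · min R -645/512 → -2581/2048
14 of 14 · RRBBRBBBBRBRBR · max L -1291/1024 · min R -2581/2048 → -5163/4096

-5163/4096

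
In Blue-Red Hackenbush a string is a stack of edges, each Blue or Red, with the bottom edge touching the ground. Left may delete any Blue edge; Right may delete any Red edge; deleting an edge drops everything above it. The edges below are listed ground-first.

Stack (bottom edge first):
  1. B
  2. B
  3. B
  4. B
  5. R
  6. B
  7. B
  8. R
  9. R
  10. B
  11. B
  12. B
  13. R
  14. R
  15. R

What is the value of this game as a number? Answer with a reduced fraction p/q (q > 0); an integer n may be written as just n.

1 of 15 · B · max L 0 · min R +∞ → 1
2 of 15 · BB · max L 1 · min R +∞ → 2
3 of 15 · BBB · max L 2 · min R +∞ → 3
4 of 15 · BBBB · max L 3 · min R +∞ → 4
5 of 15 · BBBBR · max L 3 · min R 4 → 7/2
6 of 15 · BBBBRB · max L 7/2 · min R 4 → 15/4
7 of 15 · BBBBRBB · max L 15/4 · min R 4 → 31/8
8 of 15 · BBBBRBBR · max L 15/4 · min R 31/8 → 61/16
9 of 15 · BBBBRBBRR · max L 15/4 · min R 61/16 → 121/32
10 of 15 · BBBBRBBRRB · max L 121/32 · min R 61/16 → 243/64
11 of 15 · BBBBRBBRRBB · max L 243/64 · min R 61/16 → 487/128
12 of 15 · BBBBRBBRRBBB · max L 487/128 · min R 61/16 → 975/256
13 of 15 · BBBBRBBRRBBBR · max L 487/128 · min R 975/256 → 1949/512
14 of 15 · BBBBRBBRRBBBRR · max L 487/128 · min R 1949/512 → 3897/1024
15 of 15 · BBBBRBBRRBBBRRR · max L 487/128 · min R 3897/1024 → 7793/2048

7793/2048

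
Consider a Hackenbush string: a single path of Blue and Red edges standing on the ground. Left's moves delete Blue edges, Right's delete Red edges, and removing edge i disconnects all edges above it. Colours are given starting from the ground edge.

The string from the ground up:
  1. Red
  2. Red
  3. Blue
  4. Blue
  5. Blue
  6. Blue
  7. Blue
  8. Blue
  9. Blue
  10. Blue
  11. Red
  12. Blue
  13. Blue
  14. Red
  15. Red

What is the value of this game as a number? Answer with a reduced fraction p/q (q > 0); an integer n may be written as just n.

-8231/8192

edge 1 of 15 (Red): { ∅ | 0 } -> -1
edge 2 of 15 (Red): { ∅ | -1, 0 } -> -2
edge 3 of 15 (Blue): { -2 | -1, 0 } -> -3/2
edge 4 of 15 (Blue): { -2, -3/2 | -1, 0 } -> -5/4
edge 5 of 15 (Blue): { -2, -3/2, -5/4 | -1, 0 } -> -9/8
edge 6 of 15 (Blue): { -2, -3/2, -5/4, -9/8 | -1, 0 } -> -17/16
edge 7 of 15 (Blue): { -2, -3/2, -5/4, -9/8, -17/16 | -1, 0 } -> -33/32
edge 8 of 15 (Blue): { -2, -3/2, -5/4, -9/8, -17/16, -33/32 | -1, 0 } -> -65/64
edge 9 of 15 (Blue): { -2, -3/2, -5/4, -9/8, -17/16, -33/32, -65/64 | -1, 0 } -> -129/128
edge 10 of 15 (Blue): { -2, -3/2, -5/4, -9/8, -17/16, -33/32, -65/64, -129/128 | -1, 0 } -> -257/256
edge 11 of 15 (Red): { -2, -3/2, -5/4, -9/8, -17/16, -33/32, -65/64, -129/128 | -257/256, -1, 0 } -> -515/512
edge 12 of 15 (Blue): { -2, -3/2, -5/4, -9/8, -17/16, -33/32, -65/64, -129/128, -515/512 | -257/256, -1, 0 } -> -1029/1024
edge 13 of 15 (Blue): { -2, -3/2, -5/4, -9/8, -17/16, -33/32, -65/64, -129/128, -515/512, -1029/1024 | -257/256, -1, 0 } -> -2057/2048
edge 14 of 15 (Red): { -2, -3/2, -5/4, -9/8, -17/16, -33/32, -65/64, -129/128, -515/512, -1029/1024 | -2057/2048, -257/256, -1, 0 } -> -4115/4096
edge 15 of 15 (Red): { -2, -3/2, -5/4, -9/8, -17/16, -33/32, -65/64, -129/128, -515/512, -1029/1024 | -4115/4096, -2057/2048, -257/256, -1, 0 } -> -8231/8192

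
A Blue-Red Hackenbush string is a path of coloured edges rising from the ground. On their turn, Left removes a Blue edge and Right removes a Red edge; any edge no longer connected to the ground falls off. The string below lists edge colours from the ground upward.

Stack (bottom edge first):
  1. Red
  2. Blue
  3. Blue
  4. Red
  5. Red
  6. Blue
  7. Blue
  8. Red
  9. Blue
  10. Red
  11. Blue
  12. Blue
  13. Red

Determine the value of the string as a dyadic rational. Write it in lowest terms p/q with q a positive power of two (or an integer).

Prefix values for Red Blue Blue Red Red Blue Blue Red Blue Red Blue Blue Red via {L|R} + simplicity:
step 1: add Red to get R; options L={ · } R={ 0 } so -1
step 2: add Blue to get RB; options L={ -1 } R={ 0 } so -1/2
step 3: add Blue to get RBB; options L={ -1,-1/2 } R={ 0 } so -1/4
step 4: add Red to get RBBR; options L={ -1,-1/2 } R={ -1/4,0 } so -3/8
step 5: add Red to get RBBRR; options L={ -1,-1/2 } R={ -3/8,-1/4,0 } so -7/16
step 6: add Blue to get RBBRRB; options L={ -1,-1/2,-7/16 } R={ -3/8,-1/4,0 } so -13/32
step 7: add Blue to get RBBRRBB; options L={ -1,-1/2,-7/16,-13/32 } R={ -3/8,-1/4,0 } so -25/64
step 8: add Red to get RBBRRBBR; options L={ -1,-1/2,-7/16,-13/32 } R={ -25/64,-3/8,-1/4,0 } so -51/128
step 9: add Blue to get RBBRRBBRB; options L={ -1,-1/2,-7/16,-13/32,-51/128 } R={ -25/64,-3/8,-1/4,0 } so -101/256
step 10: add Red to get RBBRRBBRBR; options L={ -1,-1/2,-7/16,-13/32,-51/128 } R={ -101/256,-25/64,-3/8,-1/4,0 } so -203/512
step 11: add Blue to get RBBRRBBRBRB; options L={ -1,-1/2,-7/16,-13/32,-51/128,-203/512 } R={ -101/256,-25/64,-3/8,-1/4,0 } so -405/1024
step 12: add Blue to get RBBRRBBRBRBB; options L={ -1,-1/2,-7/16,-13/32,-51/128,-203/512,-405/1024 } R={ -101/256,-25/64,-3/8,-1/4,0 } so -809/2048
step 13: add Red to get RBBRRBBRBRBBR; options L={ -1,-1/2,-7/16,-13/32,-51/128,-203/512,-405/1024 } R={ -809/2048,-101/256,-25/64,-3/8,-1/4,0 } so -1619/4096

-1619/4096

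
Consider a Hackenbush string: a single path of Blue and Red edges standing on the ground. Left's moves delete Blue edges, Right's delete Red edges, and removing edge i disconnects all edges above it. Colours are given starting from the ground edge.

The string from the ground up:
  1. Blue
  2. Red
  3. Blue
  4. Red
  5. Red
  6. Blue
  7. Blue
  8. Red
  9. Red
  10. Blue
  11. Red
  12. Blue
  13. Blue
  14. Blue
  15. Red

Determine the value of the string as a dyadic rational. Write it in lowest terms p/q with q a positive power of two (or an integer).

9821/16384

Recurse on prefixes of the 15-edge string Blue Red Blue Red Red Blue Blue Red Red Blue Red Blue Blue Blue Red:
g(B) = { 0 | ∅ } → 1
g(BR) = { 0 | 1 } → 1/2
g(BRB) = { 0, 1/2 | 1 } → 3/4
g(BRBR) = { 0, 1/2 | 3/4, 1 } → 5/8
g(BRBRR) = { 0, 1/2 | 5/8, 3/4, 1 } → 9/16
g(BRBRRB) = { 0, 1/2, 9/16 | 5/8, 3/4, 1 } → 19/32
g(BRBRRBB) = { 0, 1/2, 9/16, 19/32 | 5/8, 3/4, 1 } → 39/64
g(BRBRRBBR) = { 0, 1/2, 9/16, 19/32 | 39/64, 5/8, 3/4, 1 } → 77/128
g(BRBRRBBRR) = { 0, 1/2, 9/16, 19/32 | 77/128, 39/64, 5/8, 3/4, 1 } → 153/256
g(BRBRRBBRRB) = { 0, 1/2, 9/16, 19/32, 153/256 | 77/128, 39/64, 5/8, 3/4, 1 } → 307/512
g(BRBRRBBRRBR) = { 0, 1/2, 9/16, 19/32, 153/256 | 307/512, 77/128, 39/64, 5/8, 3/4, 1 } → 613/1024
g(BRBRRBBRRBRB) = { 0, 1/2, 9/16, 19/32, 153/256, 613/1024 | 307/512, 77/128, 39/64, 5/8, 3/4, 1 } → 1227/2048
g(BRBRRBBRRBRBB) = { 0, 1/2, 9/16, 19/32, 153/256, 613/1024, 1227/2048 | 307/512, 77/128, 39/64, 5/8, 3/4, 1 } → 2455/4096
g(BRBRRBBRRBRBBB) = { 0, 1/2, 9/16, 19/32, 153/256, 613/1024, 1227/2048, 2455/4096 | 307/512, 77/128, 39/64, 5/8, 3/4, 1 } → 4911/8192
g(BRBRRBBRRBRBBBR) = { 0, 1/2, 9/16, 19/32, 153/256, 613/1024, 1227/2048, 2455/4096 | 4911/8192, 307/512, 77/128, 39/64, 5/8, 3/4, 1 } → 9821/16384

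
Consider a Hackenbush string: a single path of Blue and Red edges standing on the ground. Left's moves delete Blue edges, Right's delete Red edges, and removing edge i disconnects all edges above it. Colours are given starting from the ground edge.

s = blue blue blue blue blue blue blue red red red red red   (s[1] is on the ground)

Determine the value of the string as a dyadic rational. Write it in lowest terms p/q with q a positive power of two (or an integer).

Recurse on prefixes of the 12-edge string blue blue blue blue blue blue blue red red red red red:
step 1: add blue to get b; options L={ 0 } R={ — } => 1
step 2: add blue to get bb; options L={ 0,1 } R={ — } => 2
step 3: add blue to get bbb; options L={ 0,1,2 } R={ — } => 3
step 4: add blue to get bbbb; options L={ 0,1,2,3 } R={ — } => 4
step 5: add blue to get bbbbb; options L={ 0,1,2,3,4 } R={ — } => 5
step 6: add blue to get bbbbbb; options L={ 0,1,2,3,4,5 } R={ — } => 6
step 7: add blue to get bbbbbbb; options L={ 0,1,2,3,4,5,6 } R={ — } => 7
step 8: add red to get bbbbbbbr; options L={ 0,1,2,3,4,5,6 } R={ 7 } => 13/2
step 9: add red to get bbbbbbbrr; options L={ 0,1,2,3,4,5,6 } R={ 13/2,7 } => 25/4
step 10: add red to get bbbbbbbrrr; options L={ 0,1,2,3,4,5,6 } R={ 25/4,13/2,7 } => 49/8
step 11: add red to get bbbbbbbrrrr; options L={ 0,1,2,3,4,5,6 } R={ 49/8,25/4,13/2,7 } => 97/16
step 12: add red to get bbbbbbbrrrrr; options L={ 0,1,2,3,4,5,6 } R={ 97/16,49/8,25/4,13/2,7 } => 193/32

193/32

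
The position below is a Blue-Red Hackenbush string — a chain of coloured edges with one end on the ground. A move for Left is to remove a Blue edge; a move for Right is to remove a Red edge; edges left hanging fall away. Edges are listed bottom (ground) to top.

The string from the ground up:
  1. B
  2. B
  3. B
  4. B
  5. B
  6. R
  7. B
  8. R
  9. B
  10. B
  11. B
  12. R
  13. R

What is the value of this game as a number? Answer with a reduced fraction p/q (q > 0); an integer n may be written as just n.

B: Left { 0 }, Right {  } → simplest 1
BB: Left { 0; 1 }, Right {  } → simplest 2
BBB: Left { 0; 1; 2 }, Right {  } → simplest 3
BBBB: Left { 0; 1; 2; 3 }, Right {  } → simplest 4
BBBBB: Left { 0; 1; 2; 3; 4 }, Right {  } → simplest 5
BBBBBR: Left { 0; 1; 2; 3; 4 }, Right { 5 } → simplest 9/2
BBBBBRB: Left { 0; 1; 2; 3; 4; 9/2 }, Right { 5 } → simplest 19/4
BBBBBRBR: Left { 0; 1; 2; 3; 4; 9/2 }, Right { 19/4; 5 } → simplest 37/8
BBBBBRBRB: Left { 0; 1; 2; 3; 4; 9/2; 37/8 }, Right { 19/4; 5 } → simplest 75/16
BBBBBRBRBB: Left { 0; 1; 2; 3; 4; 9/2; 37/8; 75/16 }, Right { 19/4; 5 } → simplest 151/32
BBBBBRBRBBB: Left { 0; 1; 2; 3; 4; 9/2; 37/8; 75/16; 151/32 }, Right { 19/4; 5 } → simplest 303/64
BBBBBRBRBBBR: Left { 0; 1; 2; 3; 4; 9/2; 37/8; 75/16; 151/32 }, Right { 303/64; 19/4; 5 } → simplest 605/128
BBBBBRBRBBBRR: Left { 0; 1; 2; 3; 4; 9/2; 37/8; 75/16; 151/32 }, Right { 605/128; 303/64; 19/4; 5 } → simplest 1209/256

1209/256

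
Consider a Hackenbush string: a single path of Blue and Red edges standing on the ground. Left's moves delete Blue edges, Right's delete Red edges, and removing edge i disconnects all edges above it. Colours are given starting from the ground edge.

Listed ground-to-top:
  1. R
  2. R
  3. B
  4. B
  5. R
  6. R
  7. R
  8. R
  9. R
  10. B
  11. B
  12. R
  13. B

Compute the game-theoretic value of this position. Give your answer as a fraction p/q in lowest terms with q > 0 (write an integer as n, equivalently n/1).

-3045/2048

Prefix values for R R B B R R R R R B B R B via {L|R} + simplicity:
R: Left { ∅ }, Right { 0 } => simplest -1
RR: Left { ∅ }, Right { -1; 0 } => simplest -2
RRB: Left { -2 }, Right { -1; 0 } => simplest -3/2
RRBB: Left { -2; -3/2 }, Right { -1; 0 } => simplest -5/4
RRBBR: Left { -2; -3/2 }, Right { -5/4; -1; 0 } => simplest -11/8
RRBBRR: Left { -2; -3/2 }, Right { -11/8; -5/4; -1; 0 } => simplest -23/16
RRBBRRR: Left { -2; -3/2 }, Right { -23/16; -11/8; -5/4; -1; 0 } => simplest -47/32
RRBBRRRR: Left { -2; -3/2 }, Right { -47/32; -23/16; -11/8; -5/4; -1; 0 } => simplest -95/64
RRBBRRRRR: Left { -2; -3/2 }, Right { -95/64; -47/32; -23/16; -11/8; -5/4; -1; 0 } => simplest -191/128
RRBBRRRRRB: Left { -2; -3/2; -191/128 }, Right { -95/64; -47/32; -23/16; -11/8; -5/4; -1; 0 } => simplest -381/256
RRBBRRRRRBB: Left { -2; -3/2; -191/128; -381/256 }, Right { -95/64; -47/32; -23/16; -11/8; -5/4; -1; 0 } => simplest -761/512
RRBBRRRRRBBR: Left { -2; -3/2; -191/128; -381/256 }, Right { -761/512; -95/64; -47/32; -23/16; -11/8; -5/4; -1; 0 } => simplest -1523/1024
RRBBRRRRRBBRB: Left { -2; -3/2; -191/128; -381/256; -1523/1024 }, Right { -761/512; -95/64; -47/32; -23/16; -11/8; -5/4; -1; 0 } => simplest -3045/2048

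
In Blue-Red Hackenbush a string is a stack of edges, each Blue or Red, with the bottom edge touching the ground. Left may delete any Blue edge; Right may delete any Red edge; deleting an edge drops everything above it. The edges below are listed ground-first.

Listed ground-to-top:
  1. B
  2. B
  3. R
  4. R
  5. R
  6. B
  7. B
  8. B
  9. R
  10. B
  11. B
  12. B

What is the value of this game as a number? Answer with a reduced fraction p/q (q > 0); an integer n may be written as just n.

1263/1024

B: Left { 0 }, Right { (no moves) } so simplest 1
BB: Left { 0, 1 }, Right { (no moves) } so simplest 2
BBR: Left { 0, 1 }, Right { 2 } so simplest 3/2
BBRR: Left { 0, 1 }, Right { 3/2, 2 } so simplest 5/4
BBRRR: Left { 0, 1 }, Right { 5/4, 3/2, 2 } so simplest 9/8
BBRRRB: Left { 0, 1, 9/8 }, Right { 5/4, 3/2, 2 } so simplest 19/16
BBRRRBB: Left { 0, 1, 9/8, 19/16 }, Right { 5/4, 3/2, 2 } so simplest 39/32
BBRRRBBB: Left { 0, 1, 9/8, 19/16, 39/32 }, Right { 5/4, 3/2, 2 } so simplest 79/64
BBRRRBBBR: Left { 0, 1, 9/8, 19/16, 39/32 }, Right { 79/64, 5/4, 3/2, 2 } so simplest 157/128
BBRRRBBBRB: Left { 0, 1, 9/8, 19/16, 39/32, 157/128 }, Right { 79/64, 5/4, 3/2, 2 } so simplest 315/256
BBRRRBBBRBB: Left { 0, 1, 9/8, 19/16, 39/32, 157/128, 315/256 }, Right { 79/64, 5/4, 3/2, 2 } so simplest 631/512
BBRRRBBBRBBB: Left { 0, 1, 9/8, 19/16, 39/32, 157/128, 315/256, 631/512 }, Right { 79/64, 5/4, 3/2, 2 } so simplest 1263/1024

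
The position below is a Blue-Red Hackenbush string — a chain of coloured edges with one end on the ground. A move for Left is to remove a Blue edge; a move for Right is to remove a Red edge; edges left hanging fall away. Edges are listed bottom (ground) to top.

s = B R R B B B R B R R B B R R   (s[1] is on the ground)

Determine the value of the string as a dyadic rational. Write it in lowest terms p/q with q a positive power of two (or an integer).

3737/8192

v_1 [B]  L=[0]  R=[]  -> 1
v_2 [BR]  L=[0]  R=[1]  -> 1/2
v_3 [BRR]  L=[0]  R=[1/2, 1]  -> 1/4
v_4 [BRRB]  L=[0, 1/4]  R=[1/2, 1]  -> 3/8
v_5 [BRRBB]  L=[0, 1/4, 3/8]  R=[1/2, 1]  -> 7/16
v_6 [BRRBBB]  L=[0, 1/4, 3/8, 7/16]  R=[1/2, 1]  -> 15/32
v_7 [BRRBBBR]  L=[0, 1/4, 3/8, 7/16]  R=[15/32, 1/2, 1]  -> 29/64
v_8 [BRRBBBRB]  L=[0, 1/4, 3/8, 7/16, 29/64]  R=[15/32, 1/2, 1]  -> 59/128
v_9 [BRRBBBRBR]  L=[0, 1/4, 3/8, 7/16, 29/64]  R=[59/128, 15/32, 1/2, 1]  -> 117/256
v_10 [BRRBBBRBRR]  L=[0, 1/4, 3/8, 7/16, 29/64]  R=[117/256, 59/128, 15/32, 1/2, 1]  -> 233/512
v_11 [BRRBBBRBRRB]  L=[0, 1/4, 3/8, 7/16, 29/64, 233/512]  R=[117/256, 59/128, 15/32, 1/2, 1]  -> 467/1024
v_12 [BRRBBBRBRRBB]  L=[0, 1/4, 3/8, 7/16, 29/64, 233/512, 467/1024]  R=[117/256, 59/128, 15/32, 1/2, 1]  -> 935/2048
v_13 [BRRBBBRBRRBBR]  L=[0, 1/4, 3/8, 7/16, 29/64, 233/512, 467/1024]  R=[935/2048, 117/256, 59/128, 15/32, 1/2, 1]  -> 1869/4096
v_14 [BRRBBBRBRRBBRR]  L=[0, 1/4, 3/8, 7/16, 29/64, 233/512, 467/1024]  R=[1869/4096, 935/2048, 117/256, 59/128, 15/32, 1/2, 1]  -> 3737/8192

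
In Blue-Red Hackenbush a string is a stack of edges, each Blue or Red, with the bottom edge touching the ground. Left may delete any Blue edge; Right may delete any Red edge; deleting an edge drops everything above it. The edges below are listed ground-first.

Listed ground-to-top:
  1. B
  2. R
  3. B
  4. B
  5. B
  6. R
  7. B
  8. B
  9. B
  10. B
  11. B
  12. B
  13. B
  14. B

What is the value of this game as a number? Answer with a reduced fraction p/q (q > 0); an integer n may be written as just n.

7679/8192

Prefix values for B R B B B R B B B B B B B B via {L|R} + simplicity:
edge 1 of 14 (B): { 0 | ∅ } — 1
edge 2 of 14 (R): { 0 | 1 } — 1/2
edge 3 of 14 (B): { 0; 1/2 | 1 } — 3/4
edge 4 of 14 (B): { 0; 1/2; 3/4 | 1 } — 7/8
edge 5 of 14 (B): { 0; 1/2; 3/4; 7/8 | 1 } — 15/16
edge 6 of 14 (R): { 0; 1/2; 3/4; 7/8 | 15/16; 1 } — 29/32
edge 7 of 14 (B): { 0; 1/2; 3/4; 7/8; 29/32 | 15/16; 1 } — 59/64
edge 8 of 14 (B): { 0; 1/2; 3/4; 7/8; 29/32; 59/64 | 15/16; 1 } — 119/128
edge 9 of 14 (B): { 0; 1/2; 3/4; 7/8; 29/32; 59/64; 119/128 | 15/16; 1 } — 239/256
edge 10 of 14 (B): { 0; 1/2; 3/4; 7/8; 29/32; 59/64; 119/128; 239/256 | 15/16; 1 } — 479/512
edge 11 of 14 (B): { 0; 1/2; 3/4; 7/8; 29/32; 59/64; 119/128; 239/256; 479/512 | 15/16; 1 } — 959/1024
edge 12 of 14 (B): { 0; 1/2; 3/4; 7/8; 29/32; 59/64; 119/128; 239/256; 479/512; 959/1024 | 15/16; 1 } — 1919/2048
edge 13 of 14 (B): { 0; 1/2; 3/4; 7/8; 29/32; 59/64; 119/128; 239/256; 479/512; 959/1024; 1919/2048 | 15/16; 1 } — 3839/4096
edge 14 of 14 (B): { 0; 1/2; 3/4; 7/8; 29/32; 59/64; 119/128; 239/256; 479/512; 959/1024; 1919/2048; 3839/4096 | 15/16; 1 } — 7679/8192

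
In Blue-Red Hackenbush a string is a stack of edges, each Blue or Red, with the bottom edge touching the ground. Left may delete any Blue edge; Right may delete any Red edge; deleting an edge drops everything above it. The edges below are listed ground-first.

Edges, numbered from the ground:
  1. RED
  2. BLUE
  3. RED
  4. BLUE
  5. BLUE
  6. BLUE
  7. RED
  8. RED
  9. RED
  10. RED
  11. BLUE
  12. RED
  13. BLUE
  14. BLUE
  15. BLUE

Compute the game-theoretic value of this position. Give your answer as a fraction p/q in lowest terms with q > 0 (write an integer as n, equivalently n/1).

-9169/16384

G_1 [R]  L=[none]  R=[0]  = -1
G_2 [RB]  L=[-1]  R=[0]  = -1/2
G_3 [RBR]  L=[-1]  R=[-1/2; 0]  = -3/4
G_4 [RBRB]  L=[-1; -3/4]  R=[-1/2; 0]  = -5/8
G_5 [RBRBB]  L=[-1; -3/4; -5/8]  R=[-1/2; 0]  = -9/16
G_6 [RBRBBB]  L=[-1; -3/4; -5/8; -9/16]  R=[-1/2; 0]  = -17/32
G_7 [RBRBBBR]  L=[-1; -3/4; -5/8; -9/16]  R=[-17/32; -1/2; 0]  = -35/64
G_8 [RBRBBBRR]  L=[-1; -3/4; -5/8; -9/16]  R=[-35/64; -17/32; -1/2; 0]  = -71/128
G_9 [RBRBBBRRR]  L=[-1; -3/4; -5/8; -9/16]  R=[-71/128; -35/64; -17/32; -1/2; 0]  = -143/256
G_10 [RBRBBBRRRR]  L=[-1; -3/4; -5/8; -9/16]  R=[-143/256; -71/128; -35/64; -17/32; -1/2; 0]  = -287/512
G_11 [RBRBBBRRRRB]  L=[-1; -3/4; -5/8; -9/16; -287/512]  R=[-143/256; -71/128; -35/64; -17/32; -1/2; 0]  = -573/1024
G_12 [RBRBBBRRRRBR]  L=[-1; -3/4; -5/8; -9/16; -287/512]  R=[-573/1024; -143/256; -71/128; -35/64; -17/32; -1/2; 0]  = -1147/2048
G_13 [RBRBBBRRRRBRB]  L=[-1; -3/4; -5/8; -9/16; -287/512; -1147/2048]  R=[-573/1024; -143/256; -71/128; -35/64; -17/32; -1/2; 0]  = -2293/4096
G_14 [RBRBBBRRRRBRBB]  L=[-1; -3/4; -5/8; -9/16; -287/512; -1147/2048; -2293/4096]  R=[-573/1024; -143/256; -71/128; -35/64; -17/32; -1/2; 0]  = -4585/8192
G_15 [RBRBBBRRRRBRBBB]  L=[-1; -3/4; -5/8; -9/16; -287/512; -1147/2048; -2293/4096; -4585/8192]  R=[-573/1024; -143/256; -71/128; -35/64; -17/32; -1/2; 0]  = -9169/16384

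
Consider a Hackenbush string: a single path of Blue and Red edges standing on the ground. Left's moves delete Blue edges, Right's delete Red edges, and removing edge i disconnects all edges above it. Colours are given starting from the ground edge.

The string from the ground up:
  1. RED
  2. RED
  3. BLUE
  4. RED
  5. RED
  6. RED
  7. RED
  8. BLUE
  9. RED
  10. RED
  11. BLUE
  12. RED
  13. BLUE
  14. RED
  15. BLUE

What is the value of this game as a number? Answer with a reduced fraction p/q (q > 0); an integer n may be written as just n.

Prefix values for RED RED BLUE RED RED RED RED BLUE RED RED BLUE RED BLUE RED BLUE via {L|R} + simplicity:
edge 1 of 15 (RED): { ∅ | 0 } -> -1
edge 2 of 15 (RED): { ∅ | -1 0 } -> -2
edge 3 of 15 (BLUE): { -2 | -1 0 } -> -3/2
edge 4 of 15 (RED): { -2 | -3/2 -1 0 } -> -7/4
edge 5 of 15 (RED): { -2 | -7/4 -3/2 -1 0 } -> -15/8
edge 6 of 15 (RED): { -2 | -15/8 -7/4 -3/2 -1 0 } -> -31/16
edge 7 of 15 (RED): { -2 | -31/16 -15/8 -7/4 -3/2 -1 0 } -> -63/32
edge 8 of 15 (BLUE): { -2 -63/32 | -31/16 -15/8 -7/4 -3/2 -1 0 } -> -125/64
edge 9 of 15 (RED): { -2 -63/32 | -125/64 -31/16 -15/8 -7/4 -3/2 -1 0 } -> -251/128
edge 10 of 15 (RED): { -2 -63/32 | -251/128 -125/64 -31/16 -15/8 -7/4 -3/2 -1 0 } -> -503/256
edge 11 of 15 (BLUE): { -2 -63/32 -503/256 | -251/128 -125/64 -31/16 -15/8 -7/4 -3/2 -1 0 } -> -1005/512
edge 12 of 15 (RED): { -2 -63/32 -503/256 | -1005/512 -251/128 -125/64 -31/16 -15/8 -7/4 -3/2 -1 0 } -> -2011/1024
edge 13 of 15 (BLUE): { -2 -63/32 -503/256 -2011/1024 | -1005/512 -251/128 -125/64 -31/16 -15/8 -7/4 -3/2 -1 0 } -> -4021/2048
edge 14 of 15 (RED): { -2 -63/32 -503/256 -2011/1024 | -4021/2048 -1005/512 -251/128 -125/64 -31/16 -15/8 -7/4 -3/2 -1 0 } -> -8043/4096
edge 15 of 15 (BLUE): { -2 -63/32 -503/256 -2011/1024 -8043/4096 | -4021/2048 -1005/512 -251/128 -125/64 -31/16 -15/8 -7/4 -3/2 -1 0 } -> -16085/8192

-16085/8192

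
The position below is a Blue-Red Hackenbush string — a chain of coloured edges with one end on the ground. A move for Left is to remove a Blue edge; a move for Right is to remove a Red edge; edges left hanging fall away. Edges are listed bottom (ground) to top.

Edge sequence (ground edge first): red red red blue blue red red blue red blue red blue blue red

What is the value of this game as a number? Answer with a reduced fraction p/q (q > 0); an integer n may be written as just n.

g_1 [r]  L=[(no moves)]  R=[0]  → -1
g_2 [rr]  L=[(no moves)]  R=[-1, 0]  → -2
g_3 [rrr]  L=[(no moves)]  R=[-2, -1, 0]  → -3
g_4 [rrrb]  L=[-3]  R=[-2, -1, 0]  → -5/2
g_5 [rrrbb]  L=[-3, -5/2]  R=[-2, -1, 0]  → -9/4
g_6 [rrrbbr]  L=[-3, -5/2]  R=[-9/4, -2, -1, 0]  → -19/8
g_7 [rrrbbrr]  L=[-3, -5/2]  R=[-19/8, -9/4, -2, -1, 0]  → -39/16
g_8 [rrrbbrrb]  L=[-3, -5/2, -39/16]  R=[-19/8, -9/4, -2, -1, 0]  → -77/32
g_9 [rrrbbrrbr]  L=[-3, -5/2, -39/16]  R=[-77/32, -19/8, -9/4, -2, -1, 0]  → -155/64
g_10 [rrrbbrrbrb]  L=[-3, -5/2, -39/16, -155/64]  R=[-77/32, -19/8, -9/4, -2, -1, 0]  → -309/128
g_11 [rrrbbrrbrbr]  L=[-3, -5/2, -39/16, -155/64]  R=[-309/128, -77/32, -19/8, -9/4, -2, -1, 0]  → -619/256
g_12 [rrrbbrrbrbrb]  L=[-3, -5/2, -39/16, -155/64, -619/256]  R=[-309/128, -77/32, -19/8, -9/4, -2, -1, 0]  → -1237/512
g_13 [rrrbbrrbrbrbb]  L=[-3, -5/2, -39/16, -155/64, -619/256, -1237/512]  R=[-309/128, -77/32, -19/8, -9/4, -2, -1, 0]  → -2473/1024
g_14 [rrrbbrrbrbrbbr]  L=[-3, -5/2, -39/16, -155/64, -619/256, -1237/512]  R=[-2473/1024, -309/128, -77/32, -19/8, -9/4, -2, -1, 0]  → -4947/2048

-4947/2048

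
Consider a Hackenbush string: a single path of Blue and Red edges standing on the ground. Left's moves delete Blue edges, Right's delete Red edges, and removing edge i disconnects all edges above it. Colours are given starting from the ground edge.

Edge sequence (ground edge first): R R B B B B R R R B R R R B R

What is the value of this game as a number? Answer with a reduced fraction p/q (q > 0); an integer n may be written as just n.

R: Left {  }, Right { 0 } → simplest -1
RR: Left {  }, Right { -1,0 } → simplest -2
RRB: Left { -2 }, Right { -1,0 } → simplest -3/2
RRBB: Left { -2,-3/2 }, Right { -1,0 } → simplest -5/4
RRBBB: Left { -2,-3/2,-5/4 }, Right { -1,0 } → simplest -9/8
RRBBBB: Left { -2,-3/2,-5/4,-9/8 }, Right { -1,0 } → simplest -17/16
RRBBBBR: Left { -2,-3/2,-5/4,-9/8 }, Right { -17/16,-1,0 } → simplest -35/32
RRBBBBRR: Left { -2,-3/2,-5/4,-9/8 }, Right { -35/32,-17/16,-1,0 } → simplest -71/64
RRBBBBRRR: Left { -2,-3/2,-5/4,-9/8 }, Right { -71/64,-35/32,-17/16,-1,0 } → simplest -143/128
RRBBBBRRRB: Left { -2,-3/2,-5/4,-9/8,-143/128 }, Right { -71/64,-35/32,-17/16,-1,0 } → simplest -285/256
RRBBBBRRRBR: Left { -2,-3/2,-5/4,-9/8,-143/128 }, Right { -285/256,-71/64,-35/32,-17/16,-1,0 } → simplest -571/512
RRBBBBRRRBRR: Left { -2,-3/2,-5/4,-9/8,-143/128 }, Right { -571/512,-285/256,-71/64,-35/32,-17/16,-1,0 } → simplest -1143/1024
RRBBBBRRRBRRR: Left { -2,-3/2,-5/4,-9/8,-143/128 }, Right { -1143/1024,-571/512,-285/256,-71/64,-35/32,-17/16,-1,0 } → simplest -2287/2048
RRBBBBRRRBRRRB: Left { -2,-3/2,-5/4,-9/8,-143/128,-2287/2048 }, Right { -1143/1024,-571/512,-285/256,-71/64,-35/32,-17/16,-1,0 } → simplest -4573/4096
RRBBBBRRRBRRRBR: Left { -2,-3/2,-5/4,-9/8,-143/128,-2287/2048 }, Right { -4573/4096,-1143/1024,-571/512,-285/256,-71/64,-35/32,-17/16,-1,0 } → simplest -9147/8192

-9147/8192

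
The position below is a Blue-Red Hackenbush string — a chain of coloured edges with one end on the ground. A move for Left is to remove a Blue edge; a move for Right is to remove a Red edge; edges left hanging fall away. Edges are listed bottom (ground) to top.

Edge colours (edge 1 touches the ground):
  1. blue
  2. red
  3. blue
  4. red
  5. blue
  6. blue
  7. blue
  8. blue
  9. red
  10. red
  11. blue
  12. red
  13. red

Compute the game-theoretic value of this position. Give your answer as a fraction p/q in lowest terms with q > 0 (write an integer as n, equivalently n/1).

3017/4096

Prefix values for blue red blue red blue blue blue blue red red blue red red via {L|R} + simplicity:
step 1: add blue to get b; options L={ 0 } R={ · } => 1
step 2: add red to get br; options L={ 0 } R={ 1 } => 1/2
step 3: add blue to get brb; options L={ 0, 1/2 } R={ 1 } => 3/4
step 4: add red to get brbr; options L={ 0, 1/2 } R={ 3/4, 1 } => 5/8
step 5: add blue to get brbrb; options L={ 0, 1/2, 5/8 } R={ 3/4, 1 } => 11/16
step 6: add blue to get brbrbb; options L={ 0, 1/2, 5/8, 11/16 } R={ 3/4, 1 } => 23/32
step 7: add blue to get brbrbbb; options L={ 0, 1/2, 5/8, 11/16, 23/32 } R={ 3/4, 1 } => 47/64
step 8: add blue to get brbrbbbb; options L={ 0, 1/2, 5/8, 11/16, 23/32, 47/64 } R={ 3/4, 1 } => 95/128
step 9: add red to get brbrbbbbr; options L={ 0, 1/2, 5/8, 11/16, 23/32, 47/64 } R={ 95/128, 3/4, 1 } => 189/256
step 10: add red to get brbrbbbbrr; options L={ 0, 1/2, 5/8, 11/16, 23/32, 47/64 } R={ 189/256, 95/128, 3/4, 1 } => 377/512
step 11: add blue to get brbrbbbbrrb; options L={ 0, 1/2, 5/8, 11/16, 23/32, 47/64, 377/512 } R={ 189/256, 95/128, 3/4, 1 } => 755/1024
step 12: add red to get brbrbbbbrrbr; options L={ 0, 1/2, 5/8, 11/16, 23/32, 47/64, 377/512 } R={ 755/1024, 189/256, 95/128, 3/4, 1 } => 1509/2048
step 13: add red to get brbrbbbbrrbrr; options L={ 0, 1/2, 5/8, 11/16, 23/32, 47/64, 377/512 } R={ 1509/2048, 755/1024, 189/256, 95/128, 3/4, 1 } => 3017/4096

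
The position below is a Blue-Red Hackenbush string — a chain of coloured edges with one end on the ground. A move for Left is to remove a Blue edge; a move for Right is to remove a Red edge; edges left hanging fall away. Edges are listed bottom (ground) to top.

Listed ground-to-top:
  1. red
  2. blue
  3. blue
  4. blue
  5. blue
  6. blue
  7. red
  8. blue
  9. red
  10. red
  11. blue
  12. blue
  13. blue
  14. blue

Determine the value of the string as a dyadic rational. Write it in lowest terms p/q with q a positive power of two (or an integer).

-353/8192

1 of 14 · r · max L −∞ · min R 0 so -1
2 of 14 · rb · max L -1 · min R 0 so -1/2
3 of 14 · rbb · max L -1/2 · min R 0 so -1/4
4 of 14 · rbbb · max L -1/4 · min R 0 so -1/8
5 of 14 · rbbbb · max L -1/8 · min R 0 so -1/16
6 of 14 · rbbbbb · max L -1/16 · min R 0 so -1/32
7 of 14 · rbbbbbr · max L -1/16 · min R -1/32 so -3/64
8 of 14 · rbbbbbrb · max L -3/64 · min R -1/32 so -5/128
9 of 14 · rbbbbbrbr · max L -3/64 · min R -5/128 so -11/256
10 of 14 · rbbbbbrbrr · max L -3/64 · min R -11/256 so -23/512
11 of 14 · rbbbbbrbrrb · max L -23/512 · min R -11/256 so -45/1024
12 of 14 · rbbbbbrbrrbb · max L -45/1024 · min R -11/256 so -89/2048
13 of 14 · rbbbbbrbrrbbb · max L -89/2048 · min R -11/256 so -177/4096
14 of 14 · rbbbbbrbrrbbbb · max L -177/4096 · min R -11/256 so -353/8192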